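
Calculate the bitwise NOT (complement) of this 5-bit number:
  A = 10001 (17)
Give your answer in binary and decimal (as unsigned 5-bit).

Flip each bit (0->1, 1->0):
  10001
  01110

Answer: 01110 (14)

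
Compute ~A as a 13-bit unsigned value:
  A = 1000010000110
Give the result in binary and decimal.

Flip each bit (0->1, 1->0):
  1000010000110
  0111101111001

Answer: 0111101111001 (3961)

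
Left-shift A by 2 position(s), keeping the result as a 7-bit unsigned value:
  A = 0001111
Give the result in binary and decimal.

Shift left by 2: drop the top 2 bit(s), append 2 zero(s) on the right.
  0001111  ->  discard [00], keep [01111], append 00
= 0111100

Answer: 0111100 (60)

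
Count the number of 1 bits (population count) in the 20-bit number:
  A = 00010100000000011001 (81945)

00010100000000011001
1-bits at positions (from bit 0 = LSB): 0, 3, 4, 14, 16
Count = 5

Answer: 5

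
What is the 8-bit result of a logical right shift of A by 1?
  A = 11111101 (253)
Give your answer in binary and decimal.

Logical shift right by 1: drop the bottom 1 bit(s), prepend 1 zero(s) on the left.
  11111101  ->  keep [1111110], discard [1], prepend 0
= 01111110

Answer: 01111110 (126)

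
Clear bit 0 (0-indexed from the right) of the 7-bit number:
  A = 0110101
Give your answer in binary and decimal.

Mask = ~(1 << 0) = 1111110
Bit 0 of A is 1, so AND-ing with the mask clears it to 0.
  0110101
& 1111110
---------
  0110100

Answer: 0110100 (52)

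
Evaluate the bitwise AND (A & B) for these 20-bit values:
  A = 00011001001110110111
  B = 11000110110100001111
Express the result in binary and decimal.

Apply & to each column (1 only where both bits are 1):
  00011001001110110111
& 11000110110100001111
----------------------
  00000000000100000111

Answer: 00000000000100000111 (263)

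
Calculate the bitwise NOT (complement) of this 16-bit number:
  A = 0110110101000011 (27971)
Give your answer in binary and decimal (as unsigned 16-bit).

Flip each bit (0->1, 1->0):
  0110110101000011
  1001001010111100

Answer: 1001001010111100 (37564)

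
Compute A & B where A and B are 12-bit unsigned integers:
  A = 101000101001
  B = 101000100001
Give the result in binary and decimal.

Apply & to each column (1 only where both bits are 1):
  101000101001
& 101000100001
--------------
  101000100001

Answer: 101000100001 (2593)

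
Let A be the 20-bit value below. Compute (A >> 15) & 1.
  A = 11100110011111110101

Bit 15 is the 16th from the right.
  11100110011111110101
      ^
That bit is 0.

Answer: 0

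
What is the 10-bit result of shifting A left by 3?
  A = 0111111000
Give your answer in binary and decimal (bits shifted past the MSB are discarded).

Shift left by 3: drop the top 3 bit(s), append 3 zero(s) on the right.
  0111111000  ->  discard [011], keep [1111000], append 000
= 1111000000

Answer: 1111000000 (960)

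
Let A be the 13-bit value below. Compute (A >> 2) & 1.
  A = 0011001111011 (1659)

Bit 2 is the 3rd from the right.
  0011001111011
            ^
That bit is 0.

Answer: 0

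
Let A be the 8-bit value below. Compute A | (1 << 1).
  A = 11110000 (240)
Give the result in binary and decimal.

Mask = 1 << 1 = 00000010
Bit 1 of A is 0, so OR-ing with the mask flips it to 1.
  11110000
| 00000010
----------
  11110010

Answer: 11110010 (242)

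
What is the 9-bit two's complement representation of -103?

1. Binary of +103:  001100111
2. Invert bits:     110011000
3. Add 1:           110011001

Answer: 110011001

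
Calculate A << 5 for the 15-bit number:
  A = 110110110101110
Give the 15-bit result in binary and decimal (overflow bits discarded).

Shift left by 5: drop the top 5 bit(s), append 5 zero(s) on the right.
  110110110101110  ->  discard [11011], keep [0110101110], append 00000
= 011010111000000

Answer: 011010111000000 (13760)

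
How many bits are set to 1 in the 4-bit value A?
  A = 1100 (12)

1100
1-bits at positions (from bit 0 = LSB): 2, 3
Count = 2

Answer: 2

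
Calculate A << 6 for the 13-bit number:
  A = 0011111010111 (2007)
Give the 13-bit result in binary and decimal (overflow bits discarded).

Shift left by 6: drop the top 6 bit(s), append 6 zero(s) on the right.
  0011111010111  ->  discard [001111], keep [1010111], append 000000
= 1010111000000

Answer: 1010111000000 (5568)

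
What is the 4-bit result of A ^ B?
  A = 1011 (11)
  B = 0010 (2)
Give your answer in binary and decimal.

Apply ^ to each column (1 where bits differ):
  1011
^ 0010
------
  1001

Answer: 1001 (9)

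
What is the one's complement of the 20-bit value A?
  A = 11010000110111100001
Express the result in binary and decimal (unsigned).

Flip each bit (0->1, 1->0):
  11010000110111100001
  00101111001000011110

Answer: 00101111001000011110 (193054)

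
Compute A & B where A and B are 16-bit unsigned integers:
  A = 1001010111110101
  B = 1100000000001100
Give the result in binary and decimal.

Apply & to each column (1 only where both bits are 1):
  1001010111110101
& 1100000000001100
------------------
  1000000000000100

Answer: 1000000000000100 (32772)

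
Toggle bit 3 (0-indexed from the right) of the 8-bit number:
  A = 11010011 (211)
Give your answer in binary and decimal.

Mask = 1 << 3 = 00001000
Bit 3 of A is 0; XOR with the mask flips it to 1.
  11010011
^ 00001000
----------
  11011011

Answer: 11011011 (219)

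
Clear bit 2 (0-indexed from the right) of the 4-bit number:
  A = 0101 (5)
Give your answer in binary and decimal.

Mask = ~(1 << 2) = 1011
Bit 2 of A is 1, so AND-ing with the mask clears it to 0.
  0101
& 1011
------
  0001

Answer: 0001 (1)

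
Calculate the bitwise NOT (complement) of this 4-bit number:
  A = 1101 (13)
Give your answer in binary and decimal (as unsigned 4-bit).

Flip each bit (0->1, 1->0):
  1101
  0010

Answer: 0010 (2)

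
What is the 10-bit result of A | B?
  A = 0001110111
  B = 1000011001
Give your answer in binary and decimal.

Apply | to each column (1 where either bit is 1):
  0001110111
| 1000011001
------------
  1001111111

Answer: 1001111111 (639)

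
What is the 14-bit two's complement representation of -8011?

1. Binary of +8011:  01111101001011
2. Invert bits:     10000010110100
3. Add 1:           10000010110101

Answer: 10000010110101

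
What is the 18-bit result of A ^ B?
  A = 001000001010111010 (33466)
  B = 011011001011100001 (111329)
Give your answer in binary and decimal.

Apply ^ to each column (1 where bits differ):
  001000001010111010
^ 011011001011100001
--------------------
  010011000001011011

Answer: 010011000001011011 (77915)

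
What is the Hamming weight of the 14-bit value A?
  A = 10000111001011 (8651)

10000111001011
1-bits at positions (from bit 0 = LSB): 0, 1, 3, 6, 7, 8, 13
Count = 7

Answer: 7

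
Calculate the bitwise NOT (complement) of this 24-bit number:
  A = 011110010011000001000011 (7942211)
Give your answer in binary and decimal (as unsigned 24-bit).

Flip each bit (0->1, 1->0):
  011110010011000001000011
  100001101100111110111100

Answer: 100001101100111110111100 (8835004)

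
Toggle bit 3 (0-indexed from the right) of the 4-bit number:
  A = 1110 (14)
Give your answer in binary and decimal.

Mask = 1 << 3 = 1000
Bit 3 of A is 1; XOR with the mask flips it to 0.
  1110
^ 1000
------
  0110

Answer: 0110 (6)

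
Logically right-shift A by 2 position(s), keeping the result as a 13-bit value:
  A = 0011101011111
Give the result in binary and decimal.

Logical shift right by 2: drop the bottom 2 bit(s), prepend 2 zero(s) on the left.
  0011101011111  ->  keep [00111010111], discard [11], prepend 00
= 0000111010111

Answer: 0000111010111 (471)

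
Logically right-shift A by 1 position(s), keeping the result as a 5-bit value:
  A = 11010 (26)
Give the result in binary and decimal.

Logical shift right by 1: drop the bottom 1 bit(s), prepend 1 zero(s) on the left.
  11010  ->  keep [1101], discard [0], prepend 0
= 01101

Answer: 01101 (13)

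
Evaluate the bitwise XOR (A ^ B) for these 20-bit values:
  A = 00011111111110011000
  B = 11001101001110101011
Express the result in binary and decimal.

Apply ^ to each column (1 where bits differ):
  00011111111110011000
^ 11001101001110101011
----------------------
  11010010110000110011

Answer: 11010010110000110011 (863283)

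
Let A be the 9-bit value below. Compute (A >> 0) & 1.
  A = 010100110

Bit 0 is the 1st from the right.
  010100110
          ^
That bit is 0.

Answer: 0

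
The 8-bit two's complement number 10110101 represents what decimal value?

MSB is 1, so the value is negative. Find the magnitude:
1. Invert bits:  01001010
2. Add 1:        01001011  = 75
3. Apply sign:   -75

Answer: -75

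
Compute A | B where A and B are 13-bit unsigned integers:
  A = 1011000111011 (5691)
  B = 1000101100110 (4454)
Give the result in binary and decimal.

Apply | to each column (1 where either bit is 1):
  1011000111011
| 1000101100110
---------------
  1011101111111

Answer: 1011101111111 (6015)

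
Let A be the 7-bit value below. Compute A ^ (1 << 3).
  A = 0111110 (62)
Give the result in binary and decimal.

Mask = 1 << 3 = 0001000
Bit 3 of A is 1; XOR with the mask flips it to 0.
  0111110
^ 0001000
---------
  0110110

Answer: 0110110 (54)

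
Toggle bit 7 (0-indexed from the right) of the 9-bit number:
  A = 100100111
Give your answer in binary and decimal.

Mask = 1 << 7 = 010000000
Bit 7 of A is 0; XOR with the mask flips it to 1.
  100100111
^ 010000000
-----------
  110100111

Answer: 110100111 (423)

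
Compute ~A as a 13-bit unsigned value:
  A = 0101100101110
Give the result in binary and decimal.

Flip each bit (0->1, 1->0):
  0101100101110
  1010011010001

Answer: 1010011010001 (5329)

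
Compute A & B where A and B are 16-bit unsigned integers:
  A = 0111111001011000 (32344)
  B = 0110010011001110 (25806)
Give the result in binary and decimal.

Apply & to each column (1 only where both bits are 1):
  0111111001011000
& 0110010011001110
------------------
  0110010001001000

Answer: 0110010001001000 (25672)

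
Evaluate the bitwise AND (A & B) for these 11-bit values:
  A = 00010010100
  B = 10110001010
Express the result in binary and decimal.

Apply & to each column (1 only where both bits are 1):
  00010010100
& 10110001010
-------------
  00010000000

Answer: 00010000000 (128)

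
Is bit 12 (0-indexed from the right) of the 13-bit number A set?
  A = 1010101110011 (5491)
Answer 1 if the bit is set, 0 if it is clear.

Bit 12 is the 13th from the right.
  1010101110011
  ^
That bit is 1.

Answer: 1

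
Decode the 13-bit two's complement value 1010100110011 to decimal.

MSB is 1, so the value is negative. Find the magnitude:
1. Invert bits:  0101011001100
2. Add 1:        0101011001101  = 2765
3. Apply sign:   -2765

Answer: -2765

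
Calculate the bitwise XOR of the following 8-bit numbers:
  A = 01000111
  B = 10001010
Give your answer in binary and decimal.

Apply ^ to each column (1 where bits differ):
  01000111
^ 10001010
----------
  11001101

Answer: 11001101 (205)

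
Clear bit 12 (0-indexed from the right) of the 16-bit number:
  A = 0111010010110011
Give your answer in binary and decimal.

Mask = ~(1 << 12) = 1110111111111111
Bit 12 of A is 1, so AND-ing with the mask clears it to 0.
  0111010010110011
& 1110111111111111
------------------
  0110010010110011

Answer: 0110010010110011 (25779)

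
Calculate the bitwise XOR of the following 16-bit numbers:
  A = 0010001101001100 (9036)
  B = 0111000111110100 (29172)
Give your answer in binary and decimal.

Apply ^ to each column (1 where bits differ):
  0010001101001100
^ 0111000111110100
------------------
  0101001010111000

Answer: 0101001010111000 (21176)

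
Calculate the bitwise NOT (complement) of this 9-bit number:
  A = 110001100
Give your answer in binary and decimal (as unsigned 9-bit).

Flip each bit (0->1, 1->0):
  110001100
  001110011

Answer: 001110011 (115)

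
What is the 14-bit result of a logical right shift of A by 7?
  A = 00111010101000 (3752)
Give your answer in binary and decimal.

Logical shift right by 7: drop the bottom 7 bit(s), prepend 7 zero(s) on the left.
  00111010101000  ->  keep [0011101], discard [0101000], prepend 0000000
= 00000000011101

Answer: 00000000011101 (29)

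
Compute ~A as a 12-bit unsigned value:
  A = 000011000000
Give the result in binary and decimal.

Flip each bit (0->1, 1->0):
  000011000000
  111100111111

Answer: 111100111111 (3903)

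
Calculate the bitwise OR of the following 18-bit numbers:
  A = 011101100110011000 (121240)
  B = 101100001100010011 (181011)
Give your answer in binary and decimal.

Apply | to each column (1 where either bit is 1):
  011101100110011000
| 101100001100010011
--------------------
  111101101110011011

Answer: 111101101110011011 (252827)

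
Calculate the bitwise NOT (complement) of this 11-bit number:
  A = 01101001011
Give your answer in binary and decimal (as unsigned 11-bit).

Flip each bit (0->1, 1->0):
  01101001011
  10010110100

Answer: 10010110100 (1204)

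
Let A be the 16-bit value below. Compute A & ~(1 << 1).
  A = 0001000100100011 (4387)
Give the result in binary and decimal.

Mask = ~(1 << 1) = 1111111111111101
Bit 1 of A is 1, so AND-ing with the mask clears it to 0.
  0001000100100011
& 1111111111111101
------------------
  0001000100100001

Answer: 0001000100100001 (4385)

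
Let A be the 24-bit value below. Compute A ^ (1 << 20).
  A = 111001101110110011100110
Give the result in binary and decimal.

Mask = 1 << 20 = 000100000000000000000000
Bit 20 of A is 0; XOR with the mask flips it to 1.
  111001101110110011100110
^ 000100000000000000000000
--------------------------
  111101101110110011100110

Answer: 111101101110110011100110 (16182502)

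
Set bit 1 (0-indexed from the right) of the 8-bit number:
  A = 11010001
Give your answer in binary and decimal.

Mask = 1 << 1 = 00000010
Bit 1 of A is 0, so OR-ing with the mask flips it to 1.
  11010001
| 00000010
----------
  11010011

Answer: 11010011 (211)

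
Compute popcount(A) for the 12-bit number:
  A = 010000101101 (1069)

010000101101
1-bits at positions (from bit 0 = LSB): 0, 2, 3, 5, 10
Count = 5

Answer: 5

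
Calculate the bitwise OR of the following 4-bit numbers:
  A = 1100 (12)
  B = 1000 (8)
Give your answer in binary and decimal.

Apply | to each column (1 where either bit is 1):
  1100
| 1000
------
  1100

Answer: 1100 (12)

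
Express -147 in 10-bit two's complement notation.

1. Binary of +147:  0010010011
2. Invert bits:     1101101100
3. Add 1:           1101101101

Answer: 1101101101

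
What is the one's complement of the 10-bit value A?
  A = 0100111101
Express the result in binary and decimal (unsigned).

Flip each bit (0->1, 1->0):
  0100111101
  1011000010

Answer: 1011000010 (706)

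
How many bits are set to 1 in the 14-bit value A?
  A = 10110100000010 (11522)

10110100000010
1-bits at positions (from bit 0 = LSB): 1, 8, 10, 11, 13
Count = 5

Answer: 5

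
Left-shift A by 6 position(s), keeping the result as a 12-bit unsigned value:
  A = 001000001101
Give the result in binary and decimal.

Shift left by 6: drop the top 6 bit(s), append 6 zero(s) on the right.
  001000001101  ->  discard [001000], keep [001101], append 000000
= 001101000000

Answer: 001101000000 (832)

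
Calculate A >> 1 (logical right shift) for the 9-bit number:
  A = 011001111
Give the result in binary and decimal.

Logical shift right by 1: drop the bottom 1 bit(s), prepend 1 zero(s) on the left.
  011001111  ->  keep [01100111], discard [1], prepend 0
= 001100111

Answer: 001100111 (103)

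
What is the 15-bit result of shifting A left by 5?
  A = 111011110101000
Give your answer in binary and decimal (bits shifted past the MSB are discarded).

Shift left by 5: drop the top 5 bit(s), append 5 zero(s) on the right.
  111011110101000  ->  discard [11101], keep [1110101000], append 00000
= 111010100000000

Answer: 111010100000000 (29952)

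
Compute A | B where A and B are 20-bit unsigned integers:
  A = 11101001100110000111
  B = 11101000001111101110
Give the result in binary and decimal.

Apply | to each column (1 where either bit is 1):
  11101001100110000111
| 11101000001111101110
----------------------
  11101001101111101111

Answer: 11101001101111101111 (957423)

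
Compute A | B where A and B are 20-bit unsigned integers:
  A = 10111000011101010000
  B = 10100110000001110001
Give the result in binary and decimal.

Apply | to each column (1 where either bit is 1):
  10111000011101010000
| 10100110000001110001
----------------------
  10111110011101110001

Answer: 10111110011101110001 (780145)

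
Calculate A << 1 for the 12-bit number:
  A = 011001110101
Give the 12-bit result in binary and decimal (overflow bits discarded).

Shift left by 1: drop the top 1 bit(s), append 1 zero(s) on the right.
  011001110101  ->  discard [0], keep [11001110101], append 0
= 110011101010

Answer: 110011101010 (3306)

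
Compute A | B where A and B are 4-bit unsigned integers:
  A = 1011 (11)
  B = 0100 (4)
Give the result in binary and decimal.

Apply | to each column (1 where either bit is 1):
  1011
| 0100
------
  1111

Answer: 1111 (15)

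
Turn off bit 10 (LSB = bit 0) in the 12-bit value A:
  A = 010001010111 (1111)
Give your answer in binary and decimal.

Mask = ~(1 << 10) = 101111111111
Bit 10 of A is 1, so AND-ing with the mask clears it to 0.
  010001010111
& 101111111111
--------------
  000001010111

Answer: 000001010111 (87)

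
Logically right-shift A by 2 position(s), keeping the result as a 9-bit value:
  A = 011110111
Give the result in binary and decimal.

Logical shift right by 2: drop the bottom 2 bit(s), prepend 2 zero(s) on the left.
  011110111  ->  keep [0111101], discard [11], prepend 00
= 000111101

Answer: 000111101 (61)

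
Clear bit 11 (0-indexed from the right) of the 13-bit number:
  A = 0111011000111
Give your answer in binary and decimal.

Mask = ~(1 << 11) = 1011111111111
Bit 11 of A is 1, so AND-ing with the mask clears it to 0.
  0111011000111
& 1011111111111
---------------
  0011011000111

Answer: 0011011000111 (1735)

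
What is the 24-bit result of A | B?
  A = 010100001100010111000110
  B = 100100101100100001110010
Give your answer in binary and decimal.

Apply | to each column (1 where either bit is 1):
  010100001100010111000110
| 100100101100100001110010
--------------------------
  110100101100110111110110

Answer: 110100101100110111110110 (13815286)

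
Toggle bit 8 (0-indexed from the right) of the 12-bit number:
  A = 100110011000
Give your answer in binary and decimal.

Mask = 1 << 8 = 000100000000
Bit 8 of A is 1; XOR with the mask flips it to 0.
  100110011000
^ 000100000000
--------------
  100010011000

Answer: 100010011000 (2200)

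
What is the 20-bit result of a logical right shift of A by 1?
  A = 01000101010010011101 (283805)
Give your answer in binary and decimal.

Logical shift right by 1: drop the bottom 1 bit(s), prepend 1 zero(s) on the left.
  01000101010010011101  ->  keep [0100010101001001110], discard [1], prepend 0
= 00100010101001001110

Answer: 00100010101001001110 (141902)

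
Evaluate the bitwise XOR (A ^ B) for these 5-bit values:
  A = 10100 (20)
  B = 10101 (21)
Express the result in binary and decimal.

Apply ^ to each column (1 where bits differ):
  10100
^ 10101
-------
  00001

Answer: 00001 (1)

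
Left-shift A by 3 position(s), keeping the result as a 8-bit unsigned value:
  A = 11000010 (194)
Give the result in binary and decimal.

Shift left by 3: drop the top 3 bit(s), append 3 zero(s) on the right.
  11000010  ->  discard [110], keep [00010], append 000
= 00010000

Answer: 00010000 (16)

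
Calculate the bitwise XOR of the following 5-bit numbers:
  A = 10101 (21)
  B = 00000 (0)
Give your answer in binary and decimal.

Apply ^ to each column (1 where bits differ):
  10101
^ 00000
-------
  10101

Answer: 10101 (21)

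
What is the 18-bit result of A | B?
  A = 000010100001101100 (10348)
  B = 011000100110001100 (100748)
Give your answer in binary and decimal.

Apply | to each column (1 where either bit is 1):
  000010100001101100
| 011000100110001100
--------------------
  011010100111101100

Answer: 011010100111101100 (109036)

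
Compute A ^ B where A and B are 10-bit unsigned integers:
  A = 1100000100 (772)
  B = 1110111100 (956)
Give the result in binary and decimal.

Apply ^ to each column (1 where bits differ):
  1100000100
^ 1110111100
------------
  0010111000

Answer: 0010111000 (184)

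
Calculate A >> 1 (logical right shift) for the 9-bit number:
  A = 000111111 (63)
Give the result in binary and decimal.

Logical shift right by 1: drop the bottom 1 bit(s), prepend 1 zero(s) on the left.
  000111111  ->  keep [00011111], discard [1], prepend 0
= 000011111

Answer: 000011111 (31)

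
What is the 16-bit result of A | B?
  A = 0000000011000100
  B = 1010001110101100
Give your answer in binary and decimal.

Apply | to each column (1 where either bit is 1):
  0000000011000100
| 1010001110101100
------------------
  1010001111101100

Answer: 1010001111101100 (41964)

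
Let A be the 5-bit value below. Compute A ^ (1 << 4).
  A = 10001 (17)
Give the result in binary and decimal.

Mask = 1 << 4 = 10000
Bit 4 of A is 1; XOR with the mask flips it to 0.
  10001
^ 10000
-------
  00001

Answer: 00001 (1)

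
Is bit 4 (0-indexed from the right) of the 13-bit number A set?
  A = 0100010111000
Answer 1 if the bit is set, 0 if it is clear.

Bit 4 is the 5th from the right.
  0100010111000
          ^
That bit is 1.

Answer: 1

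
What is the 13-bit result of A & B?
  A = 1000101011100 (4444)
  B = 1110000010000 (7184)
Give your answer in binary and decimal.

Apply & to each column (1 only where both bits are 1):
  1000101011100
& 1110000010000
---------------
  1000000010000

Answer: 1000000010000 (4112)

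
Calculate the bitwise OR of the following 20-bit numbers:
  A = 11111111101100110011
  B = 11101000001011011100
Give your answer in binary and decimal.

Apply | to each column (1 where either bit is 1):
  11111111101100110011
| 11101000001011011100
----------------------
  11111111101111111111

Answer: 11111111101111111111 (1047551)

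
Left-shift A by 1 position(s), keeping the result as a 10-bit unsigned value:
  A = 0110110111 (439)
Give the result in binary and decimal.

Shift left by 1: drop the top 1 bit(s), append 1 zero(s) on the right.
  0110110111  ->  discard [0], keep [110110111], append 0
= 1101101110

Answer: 1101101110 (878)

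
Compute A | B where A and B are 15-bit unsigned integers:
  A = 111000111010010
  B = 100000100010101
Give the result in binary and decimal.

Apply | to each column (1 where either bit is 1):
  111000111010010
| 100000100010101
-----------------
  111000111010111

Answer: 111000111010111 (29143)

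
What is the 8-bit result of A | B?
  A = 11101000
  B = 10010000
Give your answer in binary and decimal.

Apply | to each column (1 where either bit is 1):
  11101000
| 10010000
----------
  11111000

Answer: 11111000 (248)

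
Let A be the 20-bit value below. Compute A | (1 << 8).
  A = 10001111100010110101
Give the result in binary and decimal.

Mask = 1 << 8 = 00000000000100000000
Bit 8 of A is 0, so OR-ing with the mask flips it to 1.
  10001111100010110101
| 00000000000100000000
----------------------
  10001111100110110101

Answer: 10001111100110110101 (588213)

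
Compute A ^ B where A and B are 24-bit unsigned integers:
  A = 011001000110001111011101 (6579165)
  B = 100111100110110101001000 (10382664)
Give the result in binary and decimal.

Apply ^ to each column (1 where bits differ):
  011001000110001111011101
^ 100111100110110101001000
--------------------------
  111110100000111010010101

Answer: 111110100000111010010101 (16387733)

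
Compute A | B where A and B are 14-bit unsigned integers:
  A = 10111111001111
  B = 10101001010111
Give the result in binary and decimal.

Apply | to each column (1 where either bit is 1):
  10111111001111
| 10101001010111
----------------
  10111111011111

Answer: 10111111011111 (12255)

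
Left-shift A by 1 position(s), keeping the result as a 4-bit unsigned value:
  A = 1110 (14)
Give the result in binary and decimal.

Shift left by 1: drop the top 1 bit(s), append 1 zero(s) on the right.
  1110  ->  discard [1], keep [110], append 0
= 1100

Answer: 1100 (12)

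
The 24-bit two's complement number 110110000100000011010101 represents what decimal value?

MSB is 1, so the value is negative. Find the magnitude:
1. Invert bits:  001001111011111100101010
2. Add 1:        001001111011111100101011  = 2604843
3. Apply sign:   -2604843

Answer: -2604843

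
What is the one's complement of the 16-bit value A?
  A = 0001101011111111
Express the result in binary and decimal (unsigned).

Flip each bit (0->1, 1->0):
  0001101011111111
  1110010100000000

Answer: 1110010100000000 (58624)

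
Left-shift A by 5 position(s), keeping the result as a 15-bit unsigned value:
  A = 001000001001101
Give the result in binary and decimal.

Shift left by 5: drop the top 5 bit(s), append 5 zero(s) on the right.
  001000001001101  ->  discard [00100], keep [0001001101], append 00000
= 000100110100000

Answer: 000100110100000 (2464)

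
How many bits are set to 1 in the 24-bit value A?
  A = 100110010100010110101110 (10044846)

100110010100010110101110
1-bits at positions (from bit 0 = LSB): 1, 2, 3, 5, 7, 8, 10, 14, 16, 19, 20, 23
Count = 12

Answer: 12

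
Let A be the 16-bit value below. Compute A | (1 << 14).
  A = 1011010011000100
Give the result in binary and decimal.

Mask = 1 << 14 = 0100000000000000
Bit 14 of A is 0, so OR-ing with the mask flips it to 1.
  1011010011000100
| 0100000000000000
------------------
  1111010011000100

Answer: 1111010011000100 (62660)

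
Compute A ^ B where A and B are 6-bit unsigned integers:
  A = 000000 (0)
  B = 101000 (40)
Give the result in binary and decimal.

Apply ^ to each column (1 where bits differ):
  000000
^ 101000
--------
  101000

Answer: 101000 (40)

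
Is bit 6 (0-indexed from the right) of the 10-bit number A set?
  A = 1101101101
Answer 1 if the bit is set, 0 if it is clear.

Bit 6 is the 7th from the right.
  1101101101
     ^
That bit is 1.

Answer: 1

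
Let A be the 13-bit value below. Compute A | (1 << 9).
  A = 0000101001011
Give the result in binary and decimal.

Mask = 1 << 9 = 0001000000000
Bit 9 of A is 0, so OR-ing with the mask flips it to 1.
  0000101001011
| 0001000000000
---------------
  0001101001011

Answer: 0001101001011 (843)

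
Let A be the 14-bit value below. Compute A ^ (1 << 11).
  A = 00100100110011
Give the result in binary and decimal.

Mask = 1 << 11 = 00100000000000
Bit 11 of A is 1; XOR with the mask flips it to 0.
  00100100110011
^ 00100000000000
----------------
  00000100110011

Answer: 00000100110011 (307)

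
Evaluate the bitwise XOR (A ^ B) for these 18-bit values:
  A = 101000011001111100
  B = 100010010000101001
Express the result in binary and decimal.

Apply ^ to each column (1 where bits differ):
  101000011001111100
^ 100010010000101001
--------------------
  001010001001010101

Answer: 001010001001010101 (41557)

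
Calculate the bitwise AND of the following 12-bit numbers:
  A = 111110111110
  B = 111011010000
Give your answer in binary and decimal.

Apply & to each column (1 only where both bits are 1):
  111110111110
& 111011010000
--------------
  111010010000

Answer: 111010010000 (3728)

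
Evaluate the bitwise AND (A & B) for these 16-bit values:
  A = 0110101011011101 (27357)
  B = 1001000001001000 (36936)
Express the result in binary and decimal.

Apply & to each column (1 only where both bits are 1):
  0110101011011101
& 1001000001001000
------------------
  0000000001001000

Answer: 0000000001001000 (72)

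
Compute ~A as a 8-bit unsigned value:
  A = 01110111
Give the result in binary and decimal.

Flip each bit (0->1, 1->0):
  01110111
  10001000

Answer: 10001000 (136)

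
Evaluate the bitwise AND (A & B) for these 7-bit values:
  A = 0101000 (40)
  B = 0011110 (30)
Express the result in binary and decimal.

Apply & to each column (1 only where both bits are 1):
  0101000
& 0011110
---------
  0001000

Answer: 0001000 (8)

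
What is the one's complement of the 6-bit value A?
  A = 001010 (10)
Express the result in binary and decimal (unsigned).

Flip each bit (0->1, 1->0):
  001010
  110101

Answer: 110101 (53)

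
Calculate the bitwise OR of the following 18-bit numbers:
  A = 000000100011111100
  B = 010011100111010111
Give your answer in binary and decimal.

Apply | to each column (1 where either bit is 1):
  000000100011111100
| 010011100111010111
--------------------
  010011100111111111

Answer: 010011100111111111 (80383)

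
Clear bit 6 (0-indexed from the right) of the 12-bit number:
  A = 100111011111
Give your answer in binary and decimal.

Mask = ~(1 << 6) = 111110111111
Bit 6 of A is 1, so AND-ing with the mask clears it to 0.
  100111011111
& 111110111111
--------------
  100110011111

Answer: 100110011111 (2463)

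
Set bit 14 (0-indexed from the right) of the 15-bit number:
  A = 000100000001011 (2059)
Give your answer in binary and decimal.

Mask = 1 << 14 = 100000000000000
Bit 14 of A is 0, so OR-ing with the mask flips it to 1.
  000100000001011
| 100000000000000
-----------------
  100100000001011

Answer: 100100000001011 (18443)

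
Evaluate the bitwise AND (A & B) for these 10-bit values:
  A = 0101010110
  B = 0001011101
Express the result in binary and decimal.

Apply & to each column (1 only where both bits are 1):
  0101010110
& 0001011101
------------
  0001010100

Answer: 0001010100 (84)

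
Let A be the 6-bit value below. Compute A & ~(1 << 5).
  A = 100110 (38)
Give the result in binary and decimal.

Mask = ~(1 << 5) = 011111
Bit 5 of A is 1, so AND-ing with the mask clears it to 0.
  100110
& 011111
--------
  000110

Answer: 000110 (6)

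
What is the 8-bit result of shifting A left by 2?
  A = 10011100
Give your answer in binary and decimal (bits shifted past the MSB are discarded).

Shift left by 2: drop the top 2 bit(s), append 2 zero(s) on the right.
  10011100  ->  discard [10], keep [011100], append 00
= 01110000

Answer: 01110000 (112)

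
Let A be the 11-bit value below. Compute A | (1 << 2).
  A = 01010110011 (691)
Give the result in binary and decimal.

Mask = 1 << 2 = 00000000100
Bit 2 of A is 0, so OR-ing with the mask flips it to 1.
  01010110011
| 00000000100
-------------
  01010110111

Answer: 01010110111 (695)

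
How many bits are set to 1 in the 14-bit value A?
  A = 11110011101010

11110011101010
1-bits at positions (from bit 0 = LSB): 1, 3, 5, 6, 7, 10, 11, 12, 13
Count = 9

Answer: 9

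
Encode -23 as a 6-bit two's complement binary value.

1. Binary of +23:  010111
2. Invert bits:     101000
3. Add 1:           101001

Answer: 101001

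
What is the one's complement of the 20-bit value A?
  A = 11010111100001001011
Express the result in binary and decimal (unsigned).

Flip each bit (0->1, 1->0):
  11010111100001001011
  00101000011110110100

Answer: 00101000011110110100 (165812)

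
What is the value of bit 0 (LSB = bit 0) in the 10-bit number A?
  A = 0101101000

Bit 0 is the 1st from the right.
  0101101000
           ^
That bit is 0.

Answer: 0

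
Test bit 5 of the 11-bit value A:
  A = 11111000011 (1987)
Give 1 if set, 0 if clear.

Bit 5 is the 6th from the right.
  11111000011
       ^
That bit is 0.

Answer: 0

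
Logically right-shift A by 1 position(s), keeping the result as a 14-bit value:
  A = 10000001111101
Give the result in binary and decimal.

Logical shift right by 1: drop the bottom 1 bit(s), prepend 1 zero(s) on the left.
  10000001111101  ->  keep [1000000111110], discard [1], prepend 0
= 01000000111110

Answer: 01000000111110 (4158)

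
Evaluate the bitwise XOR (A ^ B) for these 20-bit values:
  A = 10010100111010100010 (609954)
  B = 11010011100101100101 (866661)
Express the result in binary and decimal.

Apply ^ to each column (1 where bits differ):
  10010100111010100010
^ 11010011100101100101
----------------------
  01000111011111000111

Answer: 01000111011111000111 (292807)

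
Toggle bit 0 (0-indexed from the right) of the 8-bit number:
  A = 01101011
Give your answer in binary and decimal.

Mask = 1 << 0 = 00000001
Bit 0 of A is 1; XOR with the mask flips it to 0.
  01101011
^ 00000001
----------
  01101010

Answer: 01101010 (106)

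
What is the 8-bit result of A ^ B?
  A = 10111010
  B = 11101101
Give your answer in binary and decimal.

Apply ^ to each column (1 where bits differ):
  10111010
^ 11101101
----------
  01010111

Answer: 01010111 (87)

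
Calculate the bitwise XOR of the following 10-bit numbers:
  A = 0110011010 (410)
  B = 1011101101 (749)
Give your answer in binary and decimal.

Apply ^ to each column (1 where bits differ):
  0110011010
^ 1011101101
------------
  1101110111

Answer: 1101110111 (887)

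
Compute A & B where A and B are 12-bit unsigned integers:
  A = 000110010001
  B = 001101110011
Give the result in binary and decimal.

Apply & to each column (1 only where both bits are 1):
  000110010001
& 001101110011
--------------
  000100010001

Answer: 000100010001 (273)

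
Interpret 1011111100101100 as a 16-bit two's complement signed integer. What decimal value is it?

MSB is 1, so the value is negative. Find the magnitude:
1. Invert bits:  0100000011010011
2. Add 1:        0100000011010100  = 16596
3. Apply sign:   -16596

Answer: -16596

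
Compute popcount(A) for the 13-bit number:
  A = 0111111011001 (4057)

0111111011001
1-bits at positions (from bit 0 = LSB): 0, 3, 4, 6, 7, 8, 9, 10, 11
Count = 9

Answer: 9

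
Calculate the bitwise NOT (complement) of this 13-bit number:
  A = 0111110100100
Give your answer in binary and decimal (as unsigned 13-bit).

Flip each bit (0->1, 1->0):
  0111110100100
  1000001011011

Answer: 1000001011011 (4187)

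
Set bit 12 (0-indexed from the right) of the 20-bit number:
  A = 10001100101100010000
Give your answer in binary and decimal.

Mask = 1 << 12 = 00000001000000000000
Bit 12 of A is 0, so OR-ing with the mask flips it to 1.
  10001100101100010000
| 00000001000000000000
----------------------
  10001101101100010000

Answer: 10001101101100010000 (580368)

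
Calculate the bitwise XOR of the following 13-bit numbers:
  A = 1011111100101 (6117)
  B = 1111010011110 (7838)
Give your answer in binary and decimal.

Apply ^ to each column (1 where bits differ):
  1011111100101
^ 1111010011110
---------------
  0100101111011

Answer: 0100101111011 (2427)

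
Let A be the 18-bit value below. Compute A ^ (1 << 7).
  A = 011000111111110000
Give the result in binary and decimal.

Mask = 1 << 7 = 000000000010000000
Bit 7 of A is 1; XOR with the mask flips it to 0.
  011000111111110000
^ 000000000010000000
--------------------
  011000111101110000

Answer: 011000111101110000 (102256)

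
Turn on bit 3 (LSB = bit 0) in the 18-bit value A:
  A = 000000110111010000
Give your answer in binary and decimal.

Mask = 1 << 3 = 000000000000001000
Bit 3 of A is 0, so OR-ing with the mask flips it to 1.
  000000110111010000
| 000000000000001000
--------------------
  000000110111011000

Answer: 000000110111011000 (3544)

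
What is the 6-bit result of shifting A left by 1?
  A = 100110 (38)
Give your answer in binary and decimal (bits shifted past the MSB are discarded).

Shift left by 1: drop the top 1 bit(s), append 1 zero(s) on the right.
  100110  ->  discard [1], keep [00110], append 0
= 001100

Answer: 001100 (12)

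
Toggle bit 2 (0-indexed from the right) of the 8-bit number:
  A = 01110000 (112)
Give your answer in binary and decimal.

Mask = 1 << 2 = 00000100
Bit 2 of A is 0; XOR with the mask flips it to 1.
  01110000
^ 00000100
----------
  01110100

Answer: 01110100 (116)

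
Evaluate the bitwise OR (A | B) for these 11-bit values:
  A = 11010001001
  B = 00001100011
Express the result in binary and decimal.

Apply | to each column (1 where either bit is 1):
  11010001001
| 00001100011
-------------
  11011101011

Answer: 11011101011 (1771)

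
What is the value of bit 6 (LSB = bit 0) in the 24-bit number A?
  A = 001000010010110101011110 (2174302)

Bit 6 is the 7th from the right.
  001000010010110101011110
                   ^
That bit is 1.

Answer: 1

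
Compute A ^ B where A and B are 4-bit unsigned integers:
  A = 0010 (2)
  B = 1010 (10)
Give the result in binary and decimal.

Apply ^ to each column (1 where bits differ):
  0010
^ 1010
------
  1000

Answer: 1000 (8)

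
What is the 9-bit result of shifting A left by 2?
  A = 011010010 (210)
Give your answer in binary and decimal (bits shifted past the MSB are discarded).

Shift left by 2: drop the top 2 bit(s), append 2 zero(s) on the right.
  011010010  ->  discard [01], keep [1010010], append 00
= 101001000

Answer: 101001000 (328)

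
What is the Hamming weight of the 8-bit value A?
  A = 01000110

01000110
1-bits at positions (from bit 0 = LSB): 1, 2, 6
Count = 3

Answer: 3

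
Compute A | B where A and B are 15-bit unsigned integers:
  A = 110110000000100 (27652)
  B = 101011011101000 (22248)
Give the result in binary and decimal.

Apply | to each column (1 where either bit is 1):
  110110000000100
| 101011011101000
-----------------
  111111011101100

Answer: 111111011101100 (32492)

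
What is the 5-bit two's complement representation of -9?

1. Binary of +9:  01001
2. Invert bits:     10110
3. Add 1:           10111

Answer: 10111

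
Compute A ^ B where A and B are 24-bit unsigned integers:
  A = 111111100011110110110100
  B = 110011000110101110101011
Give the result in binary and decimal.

Apply ^ to each column (1 where bits differ):
  111111100011110110110100
^ 110011000110101110101011
--------------------------
  001100100101011000011111

Answer: 001100100101011000011111 (3298847)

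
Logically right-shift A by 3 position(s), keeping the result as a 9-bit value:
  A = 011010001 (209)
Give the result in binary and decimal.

Logical shift right by 3: drop the bottom 3 bit(s), prepend 3 zero(s) on the left.
  011010001  ->  keep [011010], discard [001], prepend 000
= 000011010

Answer: 000011010 (26)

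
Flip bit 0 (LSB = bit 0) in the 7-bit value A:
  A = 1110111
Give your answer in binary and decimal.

Mask = 1 << 0 = 0000001
Bit 0 of A is 1; XOR with the mask flips it to 0.
  1110111
^ 0000001
---------
  1110110

Answer: 1110110 (118)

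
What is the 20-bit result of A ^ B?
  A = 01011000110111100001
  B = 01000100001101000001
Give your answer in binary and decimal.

Apply ^ to each column (1 where bits differ):
  01011000110111100001
^ 01000100001101000001
----------------------
  00011100111010100000

Answer: 00011100111010100000 (118432)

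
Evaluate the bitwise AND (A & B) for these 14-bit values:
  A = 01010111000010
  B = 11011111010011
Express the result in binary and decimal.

Apply & to each column (1 only where both bits are 1):
  01010111000010
& 11011111010011
----------------
  01010111000010

Answer: 01010111000010 (5570)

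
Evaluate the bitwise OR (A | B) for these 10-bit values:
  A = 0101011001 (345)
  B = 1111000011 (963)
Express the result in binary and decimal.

Apply | to each column (1 where either bit is 1):
  0101011001
| 1111000011
------------
  1111011011

Answer: 1111011011 (987)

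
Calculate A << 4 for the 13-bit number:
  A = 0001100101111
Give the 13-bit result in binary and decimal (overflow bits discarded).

Shift left by 4: drop the top 4 bit(s), append 4 zero(s) on the right.
  0001100101111  ->  discard [0001], keep [100101111], append 0000
= 1001011110000

Answer: 1001011110000 (4848)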